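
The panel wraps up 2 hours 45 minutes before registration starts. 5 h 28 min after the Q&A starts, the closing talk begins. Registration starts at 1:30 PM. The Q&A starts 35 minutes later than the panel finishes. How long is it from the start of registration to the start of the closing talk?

198 minutes

The panel ends at 1:30 PM − 165 min = 10:45 AM.
The Q&A starts at 10:45 AM + 35 min = 11:20 AM.
The closing talk starts at 11:20 AM + 328 min = 4:48 PM.
From 1:30 PM to 4:48 PM is 198 minutes.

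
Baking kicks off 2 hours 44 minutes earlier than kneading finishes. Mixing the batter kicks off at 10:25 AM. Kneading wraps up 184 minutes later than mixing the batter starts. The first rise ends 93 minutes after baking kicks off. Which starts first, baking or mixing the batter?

mixing the batter

Kneading ends at 10:25 AM + 184 min = 1:29 PM.
Baking starts at 1:29 PM − 164 min = 10:45 AM.
Baking starts at 10:45 AM and mixing the batter starts at 10:25 AM, so mixing the batter is first.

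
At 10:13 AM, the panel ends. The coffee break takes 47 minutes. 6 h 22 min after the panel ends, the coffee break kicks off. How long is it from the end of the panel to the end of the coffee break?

7 hours 9 minutes

The coffee break starts at 10:13 AM + 382 min = 4:35 PM.
The coffee break ends at 4:35 PM + 47 min = 5:22 PM.
From 10:13 AM to 5:22 PM is 7 hours 9 minutes.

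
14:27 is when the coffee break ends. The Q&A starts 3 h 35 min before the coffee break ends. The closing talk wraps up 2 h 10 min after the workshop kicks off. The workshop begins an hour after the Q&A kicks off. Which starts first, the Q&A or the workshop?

The Q&A starts at 14:27 − 215 min = 10:52.
The workshop starts at 10:52 + 60 min = 11:52.
The Q&A starts at 10:52 and the workshop starts at 11:52, so the Q&A is first.

the Q&A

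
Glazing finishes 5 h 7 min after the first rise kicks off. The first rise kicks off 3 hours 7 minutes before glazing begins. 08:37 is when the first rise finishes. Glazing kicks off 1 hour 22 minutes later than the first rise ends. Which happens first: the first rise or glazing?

Glazing starts at 08:37 + 82 min = 09:59.
The first rise starts at 09:59 − 187 min = 06:52.
The first rise starts at 06:52 and glazing starts at 09:59, so the first rise is first.

the first rise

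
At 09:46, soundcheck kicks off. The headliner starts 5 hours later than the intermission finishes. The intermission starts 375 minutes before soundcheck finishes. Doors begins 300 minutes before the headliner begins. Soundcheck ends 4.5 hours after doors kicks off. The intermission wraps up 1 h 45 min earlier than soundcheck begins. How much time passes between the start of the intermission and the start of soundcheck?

The intermission ends at 09:46 − 105 min = 08:01.
The headliner starts at 08:01 + 300 min = 13:01.
Doors starts at 13:01 − 300 min = 08:01.
Soundcheck ends at 08:01 + 270 min = 12:31.
The intermission starts at 12:31 − 375 min = 06:16.
From 06:16 to 09:46 is 3.5 hours.

3.5 hours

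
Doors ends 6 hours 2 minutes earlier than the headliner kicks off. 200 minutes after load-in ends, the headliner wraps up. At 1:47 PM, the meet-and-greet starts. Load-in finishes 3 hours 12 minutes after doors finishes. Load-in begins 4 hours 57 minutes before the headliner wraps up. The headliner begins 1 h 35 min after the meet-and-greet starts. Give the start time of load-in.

10:55 AM

The headliner starts at 1:47 PM + 95 min = 3:22 PM.
Doors ends at 3:22 PM − 362 min = 9:20 AM.
Load-in ends at 9:20 AM + 192 min = 12:32 PM.
The headliner ends at 12:32 PM + 200 min = 3:52 PM.
Load-in starts at 3:52 PM − 297 min = 10:55 AM.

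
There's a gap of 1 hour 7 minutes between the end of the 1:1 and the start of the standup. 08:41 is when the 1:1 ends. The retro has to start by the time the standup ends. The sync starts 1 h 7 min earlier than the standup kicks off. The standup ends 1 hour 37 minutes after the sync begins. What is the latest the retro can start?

10:18

The standup starts at 08:41 + 67 min = 09:48.
The sync starts at 09:48 − 67 min = 08:41.
The standup ends at 08:41 + 97 min = 10:18.
The retro is bounded by the standup, so the latest it can start is 10:18.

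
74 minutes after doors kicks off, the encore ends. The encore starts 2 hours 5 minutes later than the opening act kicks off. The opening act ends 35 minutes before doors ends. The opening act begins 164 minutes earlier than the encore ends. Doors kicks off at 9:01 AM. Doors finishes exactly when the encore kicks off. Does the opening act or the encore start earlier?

The encore ends at 9:01 AM + 74 min = 10:15 AM.
The opening act starts at 10:15 AM − 164 min = 7:31 AM.
The encore starts at 7:31 AM + 125 min = 9:36 AM.
The opening act starts at 7:31 AM and the encore starts at 9:36 AM, so the opening act is first.

the opening act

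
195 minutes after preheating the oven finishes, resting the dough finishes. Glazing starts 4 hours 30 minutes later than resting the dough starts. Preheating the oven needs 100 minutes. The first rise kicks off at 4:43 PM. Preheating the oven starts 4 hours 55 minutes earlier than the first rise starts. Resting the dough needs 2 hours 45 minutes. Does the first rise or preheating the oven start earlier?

preheating the oven

Preheating the oven starts at 4:43 PM − 295 min = 11:48 AM.
The first rise starts at 4:43 PM and preheating the oven starts at 11:48 AM, so preheating the oven is first.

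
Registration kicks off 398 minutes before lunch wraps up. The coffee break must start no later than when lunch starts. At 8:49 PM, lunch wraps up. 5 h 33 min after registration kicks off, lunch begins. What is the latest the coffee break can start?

7:44 PM

Registration starts at 8:49 PM − 398 min = 2:11 PM.
Lunch starts at 2:11 PM + 333 min = 7:44 PM.
The coffee break is bounded by lunch, so the latest it can start is 7:44 PM.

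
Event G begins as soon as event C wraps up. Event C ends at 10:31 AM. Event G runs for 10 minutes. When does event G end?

Event G starts at 10:31 AM.
Event G ends at 10:31 AM + 10 min = 10:41 AM.

10:41 AM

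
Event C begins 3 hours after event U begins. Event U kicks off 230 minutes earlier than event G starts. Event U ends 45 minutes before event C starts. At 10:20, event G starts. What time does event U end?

08:45

Event U starts at 10:20 − 230 min = 06:30.
Event C starts at 06:30 + 180 min = 09:30.
Event U ends at 09:30 − 45 min = 08:45.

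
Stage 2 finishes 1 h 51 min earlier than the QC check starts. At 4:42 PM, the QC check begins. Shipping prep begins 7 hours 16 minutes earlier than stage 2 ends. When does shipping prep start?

Stage 2 ends at 4:42 PM − 111 min = 2:51 PM.
Shipping prep starts at 2:51 PM − 436 min = 7:35 AM.

7:35 AM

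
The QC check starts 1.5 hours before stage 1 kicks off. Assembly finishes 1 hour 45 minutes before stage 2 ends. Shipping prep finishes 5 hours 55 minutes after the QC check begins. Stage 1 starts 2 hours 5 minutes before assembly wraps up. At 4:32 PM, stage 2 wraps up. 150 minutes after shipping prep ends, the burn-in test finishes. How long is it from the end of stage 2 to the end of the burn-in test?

Assembly ends at 4:32 PM − 105 min = 2:47 PM.
Stage 1 starts at 2:47 PM − 125 min = 12:42 PM.
The QC check starts at 12:42 PM − 90 min = 11:12 AM.
Shipping prep ends at 11:12 AM + 355 min = 5:07 PM.
The burn-in test ends at 5:07 PM + 150 min = 7:37 PM.
From 4:32 PM to 7:37 PM is 3 h 5 min.

3 h 5 min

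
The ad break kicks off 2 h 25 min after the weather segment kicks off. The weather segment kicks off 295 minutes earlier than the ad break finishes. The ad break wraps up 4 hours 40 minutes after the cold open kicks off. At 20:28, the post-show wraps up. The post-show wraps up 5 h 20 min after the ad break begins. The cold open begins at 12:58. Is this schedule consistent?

Yes

The ad break ends at 12:58 + 280 min = 17:38.
The weather segment starts at 17:38 − 295 min = 12:43.
The ad break starts at 12:43 + 145 min = 15:08.
The post-show ends at 15:08 + 320 min = 20:28.
That matches the stated 20:28, so the schedule is consistent.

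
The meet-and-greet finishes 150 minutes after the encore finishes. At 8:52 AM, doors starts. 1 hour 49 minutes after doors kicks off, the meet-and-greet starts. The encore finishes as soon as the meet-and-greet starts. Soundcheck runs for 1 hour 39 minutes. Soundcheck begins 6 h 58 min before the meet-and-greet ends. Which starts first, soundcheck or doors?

soundcheck

The meet-and-greet starts at 8:52 AM + 109 min = 10:41 AM.
So the encore ends at 10:41 AM.
The meet-and-greet ends at 10:41 AM + 150 min = 1:11 PM.
Soundcheck starts at 1:11 PM − 418 min = 6:13 AM.
Soundcheck starts at 6:13 AM and doors starts at 8:52 AM, so soundcheck is first.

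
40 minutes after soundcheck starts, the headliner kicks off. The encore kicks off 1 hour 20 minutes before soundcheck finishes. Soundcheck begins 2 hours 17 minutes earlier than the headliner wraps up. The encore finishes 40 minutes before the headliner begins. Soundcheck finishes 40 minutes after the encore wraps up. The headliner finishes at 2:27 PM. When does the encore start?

11:30 AM

Soundcheck starts at 2:27 PM − 137 min = 12:10 PM.
The headliner starts at 12:10 PM + 40 min = 12:50 PM.
The encore ends at 12:50 PM − 40 min = 12:10 PM.
Soundcheck ends at 12:10 PM + 40 min = 12:50 PM.
The encore starts at 12:50 PM − 80 min = 11:30 AM.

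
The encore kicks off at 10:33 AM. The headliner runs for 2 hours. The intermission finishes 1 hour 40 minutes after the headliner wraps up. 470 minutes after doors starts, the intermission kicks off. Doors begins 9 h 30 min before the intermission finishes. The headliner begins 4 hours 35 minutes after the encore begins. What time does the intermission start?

The headliner starts at 10:33 AM + 275 min = 3:08 PM.
The headliner ends at 3:08 PM + 120 min = 5:08 PM.
The intermission ends at 5:08 PM + 100 min = 6:48 PM.
Doors starts at 6:48 PM − 570 min = 9:18 AM.
The intermission starts at 9:18 AM + 470 min = 5:08 PM.

5:08 PM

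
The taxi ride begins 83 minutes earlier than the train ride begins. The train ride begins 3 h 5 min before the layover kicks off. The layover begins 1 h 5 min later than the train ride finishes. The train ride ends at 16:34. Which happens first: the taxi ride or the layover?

The layover starts at 16:34 + 65 min = 17:39.
The train ride starts at 17:39 − 185 min = 14:34.
The taxi ride starts at 14:34 − 83 min = 13:11.
The taxi ride starts at 13:11 and the layover starts at 17:39, so the taxi ride is first.

the taxi ride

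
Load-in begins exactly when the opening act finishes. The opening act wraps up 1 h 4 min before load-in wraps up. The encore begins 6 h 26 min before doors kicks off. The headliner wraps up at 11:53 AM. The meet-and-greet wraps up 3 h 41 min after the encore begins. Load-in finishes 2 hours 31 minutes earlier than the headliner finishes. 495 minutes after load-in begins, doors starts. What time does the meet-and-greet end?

Load-in ends at 11:53 AM − 151 min = 9:22 AM.
The opening act ends at 9:22 AM − 64 min = 8:18 AM.
So load-in starts at 8:18 AM.
Doors starts at 8:18 AM + 495 min = 4:33 PM.
The encore starts at 4:33 PM − 386 min = 10:07 AM.
The meet-and-greet ends at 10:07 AM + 221 min = 1:48 PM.

1:48 PM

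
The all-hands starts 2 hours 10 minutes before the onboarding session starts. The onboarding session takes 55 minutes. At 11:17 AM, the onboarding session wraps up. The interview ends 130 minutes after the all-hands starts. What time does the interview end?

10:22 AM

The onboarding session starts at 11:17 AM − 55 min = 10:22 AM.
The all-hands starts at 10:22 AM − 130 min = 8:12 AM.
The interview ends at 8:12 AM + 130 min = 10:22 AM.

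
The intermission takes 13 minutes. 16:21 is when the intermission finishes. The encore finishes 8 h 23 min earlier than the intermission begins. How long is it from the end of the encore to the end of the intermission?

516 minutes

The intermission starts at 16:21 − 13 min = 16:08.
The encore ends at 16:08 − 503 min = 07:45.
From 07:45 to 16:21 is 516 minutes.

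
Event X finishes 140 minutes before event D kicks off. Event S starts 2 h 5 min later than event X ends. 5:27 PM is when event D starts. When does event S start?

5:12 PM

Event X ends at 5:27 PM − 140 min = 3:07 PM.
Event S starts at 3:07 PM + 125 min = 5:12 PM.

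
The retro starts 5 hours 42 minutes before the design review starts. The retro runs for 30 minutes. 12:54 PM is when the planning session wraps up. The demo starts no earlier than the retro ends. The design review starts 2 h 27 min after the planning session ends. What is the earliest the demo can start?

10:09 AM

The design review starts at 12:54 PM + 147 min = 3:21 PM.
The retro starts at 3:21 PM − 342 min = 9:39 AM.
The retro ends at 9:39 AM + 30 min = 10:09 AM.
The demo is bounded by the retro, so the earliest it can start is 10:09 AM.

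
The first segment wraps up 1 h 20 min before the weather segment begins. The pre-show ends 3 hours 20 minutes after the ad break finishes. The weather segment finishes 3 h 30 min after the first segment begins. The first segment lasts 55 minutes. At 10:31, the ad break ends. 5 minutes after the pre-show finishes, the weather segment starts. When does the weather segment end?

15:11

The pre-show ends at 10:31 + 200 min = 13:51.
The weather segment starts at 13:51 + 5 min = 13:56.
The first segment ends at 13:56 − 80 min = 12:36.
The first segment starts at 12:36 − 55 min = 11:41.
The weather segment ends at 11:41 + 210 min = 15:11.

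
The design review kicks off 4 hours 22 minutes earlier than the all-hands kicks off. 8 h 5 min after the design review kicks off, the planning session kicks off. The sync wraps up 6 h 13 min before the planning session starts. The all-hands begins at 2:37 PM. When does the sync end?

The design review starts at 2:37 PM − 262 min = 10:15 AM.
The planning session starts at 10:15 AM + 485 min = 6:20 PM.
The sync ends at 6:20 PM − 373 min = 12:07 PM.

12:07 PM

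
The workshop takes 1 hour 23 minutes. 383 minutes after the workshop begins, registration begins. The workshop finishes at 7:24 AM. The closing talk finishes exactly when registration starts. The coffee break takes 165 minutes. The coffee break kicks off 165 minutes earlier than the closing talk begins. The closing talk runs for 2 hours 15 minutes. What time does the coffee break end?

The workshop starts at 7:24 AM − 83 min = 6:01 AM.
Registration starts at 6:01 AM + 383 min = 12:24 PM.
So the closing talk ends at 12:24 PM.
The closing talk starts at 12:24 PM − 135 min = 10:09 AM.
The coffee break starts at 10:09 AM − 165 min = 7:24 AM.
The coffee break ends at 7:24 AM + 165 min = 10:09 AM.

10:09 AM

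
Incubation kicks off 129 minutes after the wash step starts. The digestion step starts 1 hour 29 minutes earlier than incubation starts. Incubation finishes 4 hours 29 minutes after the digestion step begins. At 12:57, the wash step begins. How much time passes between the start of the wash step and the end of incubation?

309 minutes

Incubation starts at 12:57 + 129 min = 15:06.
The digestion step starts at 15:06 − 89 min = 13:37.
Incubation ends at 13:37 + 269 min = 18:06.
From 12:57 to 18:06 is 309 minutes.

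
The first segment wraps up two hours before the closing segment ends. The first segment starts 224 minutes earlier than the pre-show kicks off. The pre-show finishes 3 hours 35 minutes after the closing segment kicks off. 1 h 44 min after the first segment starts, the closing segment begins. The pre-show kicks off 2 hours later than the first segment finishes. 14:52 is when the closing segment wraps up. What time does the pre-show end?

16:27

The first segment ends at 14:52 − 120 min = 12:52.
The pre-show starts at 12:52 + 120 min = 14:52.
The first segment starts at 14:52 − 224 min = 11:08.
The closing segment starts at 11:08 + 104 min = 12:52.
The pre-show ends at 12:52 + 215 min = 16:27.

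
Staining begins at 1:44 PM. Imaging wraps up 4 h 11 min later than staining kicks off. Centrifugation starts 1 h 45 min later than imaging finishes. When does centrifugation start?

Imaging ends at 1:44 PM + 251 min = 5:55 PM.
Centrifugation starts at 5:55 PM + 105 min = 7:40 PM.

7:40 PM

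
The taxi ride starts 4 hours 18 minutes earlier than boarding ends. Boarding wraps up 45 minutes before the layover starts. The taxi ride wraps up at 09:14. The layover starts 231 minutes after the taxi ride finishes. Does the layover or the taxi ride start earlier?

The layover starts at 09:14 + 231 min = 13:05.
Boarding ends at 13:05 − 45 min = 12:20.
The taxi ride starts at 12:20 − 258 min = 08:02.
The layover starts at 13:05 and the taxi ride starts at 08:02, so the taxi ride is first.

the taxi ride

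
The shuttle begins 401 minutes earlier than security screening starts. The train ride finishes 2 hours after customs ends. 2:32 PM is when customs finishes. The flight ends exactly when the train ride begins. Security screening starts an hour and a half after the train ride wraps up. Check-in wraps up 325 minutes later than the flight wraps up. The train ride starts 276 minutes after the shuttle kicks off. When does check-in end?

9:22 PM

The train ride ends at 2:32 PM + 120 min = 4:32 PM.
Security screening starts at 4:32 PM + 90 min = 6:02 PM.
The shuttle starts at 6:02 PM − 401 min = 11:21 AM.
The train ride starts at 11:21 AM + 276 min = 3:57 PM.
So the flight ends at 3:57 PM.
Check-in ends at 3:57 PM + 325 min = 9:22 PM.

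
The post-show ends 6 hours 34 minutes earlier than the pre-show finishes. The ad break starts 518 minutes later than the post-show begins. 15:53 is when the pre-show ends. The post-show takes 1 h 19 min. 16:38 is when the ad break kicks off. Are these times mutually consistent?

Yes

The post-show ends at 15:53 − 394 min = 09:19.
The post-show starts at 09:19 − 79 min = 08:00.
The ad break starts at 08:00 + 518 min = 16:38.
That matches the stated 16:38, so the schedule is consistent.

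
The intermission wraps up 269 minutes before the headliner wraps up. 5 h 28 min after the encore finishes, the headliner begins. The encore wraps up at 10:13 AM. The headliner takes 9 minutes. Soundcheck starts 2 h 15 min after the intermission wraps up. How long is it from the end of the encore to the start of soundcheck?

3 hours 23 minutes

The headliner starts at 10:13 AM + 328 min = 3:41 PM.
The headliner ends at 3:41 PM + 9 min = 3:50 PM.
The intermission ends at 3:50 PM − 269 min = 11:21 AM.
Soundcheck starts at 11:21 AM + 135 min = 1:36 PM.
From 10:13 AM to 1:36 PM is 3 hours 23 minutes.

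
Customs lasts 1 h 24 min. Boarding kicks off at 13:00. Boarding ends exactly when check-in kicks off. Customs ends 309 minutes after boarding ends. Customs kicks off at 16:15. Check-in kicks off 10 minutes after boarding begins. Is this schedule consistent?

No

Check-in starts at 13:00 + 10 min = 13:10.
So boarding ends at 13:10.
Customs ends at 13:10 + 309 min = 18:19.
Customs starts at 18:19 − 84 min = 16:55.
But customs is also said to start at 16:15 — a 40-minute conflict.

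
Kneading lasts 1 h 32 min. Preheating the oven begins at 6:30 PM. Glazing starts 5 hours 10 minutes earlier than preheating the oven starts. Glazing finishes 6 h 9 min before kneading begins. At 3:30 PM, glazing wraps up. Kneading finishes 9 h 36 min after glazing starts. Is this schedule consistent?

No

Glazing starts at 6:30 PM − 310 min = 1:20 PM.
Kneading ends at 1:20 PM + 576 min = 10:56 PM.
Kneading starts at 10:56 PM − 92 min = 9:24 PM.
Glazing ends at 9:24 PM − 369 min = 3:15 PM.
But glazing is also said to end at 3:30 PM — a 15-minute conflict.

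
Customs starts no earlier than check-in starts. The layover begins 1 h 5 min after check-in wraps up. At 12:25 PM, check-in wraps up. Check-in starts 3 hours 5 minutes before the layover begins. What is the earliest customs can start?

The layover starts at 12:25 PM + 65 min = 1:30 PM.
Check-in starts at 1:30 PM − 185 min = 10:25 AM.
Customs is bounded by check-in, so the earliest it can start is 10:25 AM.

10:25 AM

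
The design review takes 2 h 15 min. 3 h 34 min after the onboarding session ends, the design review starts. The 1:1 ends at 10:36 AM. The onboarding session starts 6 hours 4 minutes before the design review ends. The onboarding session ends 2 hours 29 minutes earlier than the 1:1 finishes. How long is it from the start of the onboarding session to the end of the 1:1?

The onboarding session ends at 10:36 AM − 149 min = 8:07 AM.
The design review starts at 8:07 AM + 214 min = 11:41 AM.
The design review ends at 11:41 AM + 135 min = 1:56 PM.
The onboarding session starts at 1:56 PM − 364 min = 7:52 AM.
From 7:52 AM to 10:36 AM is 2 hours 44 minutes.

2 hours 44 minutes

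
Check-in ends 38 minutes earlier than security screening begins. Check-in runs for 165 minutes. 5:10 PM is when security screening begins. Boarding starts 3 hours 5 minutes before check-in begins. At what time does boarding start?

10:42 AM

Check-in ends at 5:10 PM − 38 min = 4:32 PM.
Check-in starts at 4:32 PM − 165 min = 1:47 PM.
Boarding starts at 1:47 PM − 185 min = 10:42 AM.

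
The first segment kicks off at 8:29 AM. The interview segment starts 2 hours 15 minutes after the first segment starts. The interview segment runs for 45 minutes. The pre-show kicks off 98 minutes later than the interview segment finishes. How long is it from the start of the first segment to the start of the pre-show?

The interview segment starts at 8:29 AM + 135 min = 10:44 AM.
The interview segment ends at 10:44 AM + 45 min = 11:29 AM.
The pre-show starts at 11:29 AM + 98 min = 1:07 PM.
From 8:29 AM to 1:07 PM is 4 h 38 min.

4 h 38 min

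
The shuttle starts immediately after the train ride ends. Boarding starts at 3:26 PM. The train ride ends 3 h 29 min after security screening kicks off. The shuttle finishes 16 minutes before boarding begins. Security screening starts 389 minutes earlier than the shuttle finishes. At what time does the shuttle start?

12:10 PM

The shuttle ends at 3:26 PM − 16 min = 3:10 PM.
Security screening starts at 3:10 PM − 389 min = 8:41 AM.
The train ride ends at 8:41 AM + 209 min = 12:10 PM.
So the shuttle starts at 12:10 PM.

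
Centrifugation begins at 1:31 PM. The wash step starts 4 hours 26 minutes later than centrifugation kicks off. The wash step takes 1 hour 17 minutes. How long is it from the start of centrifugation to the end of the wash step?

The wash step starts at 1:31 PM + 266 min = 5:57 PM.
The wash step ends at 5:57 PM + 77 min = 7:14 PM.
From 1:31 PM to 7:14 PM is 5 h 43 min.

5 h 43 min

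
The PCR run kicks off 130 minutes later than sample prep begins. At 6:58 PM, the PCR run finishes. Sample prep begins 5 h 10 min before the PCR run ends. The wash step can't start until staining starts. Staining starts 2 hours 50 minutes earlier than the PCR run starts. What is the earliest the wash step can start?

1:08 PM

Sample prep starts at 6:58 PM − 310 min = 1:48 PM.
The PCR run starts at 1:48 PM + 130 min = 3:58 PM.
Staining starts at 3:58 PM − 170 min = 1:08 PM.
The wash step is bounded by staining, so the earliest it can start is 1:08 PM.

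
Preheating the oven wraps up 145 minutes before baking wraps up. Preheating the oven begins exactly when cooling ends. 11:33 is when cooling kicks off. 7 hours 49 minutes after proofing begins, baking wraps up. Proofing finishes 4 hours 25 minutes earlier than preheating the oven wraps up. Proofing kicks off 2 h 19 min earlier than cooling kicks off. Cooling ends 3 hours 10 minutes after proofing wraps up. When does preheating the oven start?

Proofing starts at 11:33 − 139 min = 09:14.
Baking ends at 09:14 + 469 min = 17:03.
Preheating the oven ends at 17:03 − 145 min = 14:38.
Proofing ends at 14:38 − 265 min = 10:13.
Cooling ends at 10:13 + 190 min = 13:23.
So preheating the oven starts at 13:23.

13:23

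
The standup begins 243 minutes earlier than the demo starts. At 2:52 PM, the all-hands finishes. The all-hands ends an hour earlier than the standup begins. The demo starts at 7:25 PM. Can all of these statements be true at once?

No

The standup starts at 7:25 PM − 243 min = 3:22 PM.
The all-hands ends at 3:22 PM − 60 min = 2:22 PM.
But the all-hands is also said to end at 2:52 PM — a 30-minute conflict.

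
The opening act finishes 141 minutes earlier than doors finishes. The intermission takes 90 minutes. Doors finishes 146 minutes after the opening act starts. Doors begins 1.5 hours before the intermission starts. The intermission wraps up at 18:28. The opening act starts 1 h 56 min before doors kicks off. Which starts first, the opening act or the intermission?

The intermission starts at 18:28 − 90 min = 16:58.
Doors starts at 16:58 − 90 min = 15:28.
The opening act starts at 15:28 − 116 min = 13:32.
The opening act starts at 13:32 and the intermission starts at 16:58, so the opening act is first.

the opening act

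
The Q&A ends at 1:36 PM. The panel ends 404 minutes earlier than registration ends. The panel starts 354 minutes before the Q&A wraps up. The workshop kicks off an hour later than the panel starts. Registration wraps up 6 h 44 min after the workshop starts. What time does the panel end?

8:42 AM

The panel starts at 1:36 PM − 354 min = 7:42 AM.
The workshop starts at 7:42 AM + 60 min = 8:42 AM.
Registration ends at 8:42 AM + 404 min = 3:26 PM.
The panel ends at 3:26 PM − 404 min = 8:42 AM.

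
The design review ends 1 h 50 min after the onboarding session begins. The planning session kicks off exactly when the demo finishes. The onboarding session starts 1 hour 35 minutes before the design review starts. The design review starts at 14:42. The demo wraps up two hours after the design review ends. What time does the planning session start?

16:57

The onboarding session starts at 14:42 − 95 min = 13:07.
The design review ends at 13:07 + 110 min = 14:57.
The demo ends at 14:57 + 120 min = 16:57.
So the planning session starts at 16:57.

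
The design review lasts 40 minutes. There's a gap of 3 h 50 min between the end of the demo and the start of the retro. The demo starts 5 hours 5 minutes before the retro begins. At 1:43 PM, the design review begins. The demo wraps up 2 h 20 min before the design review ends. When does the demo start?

The design review ends at 1:43 PM + 40 min = 2:23 PM.
The demo ends at 2:23 PM − 140 min = 12:03 PM.
The retro starts at 12:03 PM + 230 min = 3:53 PM.
The demo starts at 3:53 PM − 305 min = 10:48 AM.

10:48 AM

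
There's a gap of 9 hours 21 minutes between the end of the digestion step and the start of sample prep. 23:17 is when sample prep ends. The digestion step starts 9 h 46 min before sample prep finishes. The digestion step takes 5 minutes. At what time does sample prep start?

22:57

The digestion step starts at 23:17 − 586 min = 13:31.
The digestion step ends at 13:31 + 5 min = 13:36.
Sample prep starts at 13:36 + 561 min = 22:57.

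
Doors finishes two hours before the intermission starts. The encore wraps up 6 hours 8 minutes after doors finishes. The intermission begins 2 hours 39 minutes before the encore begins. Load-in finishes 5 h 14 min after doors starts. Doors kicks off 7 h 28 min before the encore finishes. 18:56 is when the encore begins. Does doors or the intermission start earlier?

doors

The intermission starts at 18:56 − 159 min = 16:17.
Doors ends at 16:17 − 120 min = 14:17.
The encore ends at 14:17 + 368 min = 20:25.
Doors starts at 20:25 − 448 min = 12:57.
Doors starts at 12:57 and the intermission starts at 16:17, so doors is first.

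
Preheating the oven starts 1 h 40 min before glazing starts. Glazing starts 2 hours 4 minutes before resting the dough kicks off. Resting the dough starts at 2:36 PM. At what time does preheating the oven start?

Glazing starts at 2:36 PM − 124 min = 12:32 PM.
Preheating the oven starts at 12:32 PM − 100 min = 10:52 AM.

10:52 AM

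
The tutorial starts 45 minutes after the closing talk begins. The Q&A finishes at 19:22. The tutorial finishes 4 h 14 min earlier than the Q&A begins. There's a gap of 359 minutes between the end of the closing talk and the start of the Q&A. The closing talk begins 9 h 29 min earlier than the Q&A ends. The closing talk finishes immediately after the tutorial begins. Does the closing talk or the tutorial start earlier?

the closing talk

The closing talk starts at 19:22 − 569 min = 09:53.
The tutorial starts at 09:53 + 45 min = 10:38.
The closing talk starts at 09:53 and the tutorial starts at 10:38, so the closing talk is first.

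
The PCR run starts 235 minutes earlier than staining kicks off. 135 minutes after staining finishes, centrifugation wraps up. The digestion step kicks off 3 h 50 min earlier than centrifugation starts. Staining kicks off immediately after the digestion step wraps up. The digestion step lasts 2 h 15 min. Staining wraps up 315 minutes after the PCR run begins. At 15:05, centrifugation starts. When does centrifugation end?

17:05

The digestion step starts at 15:05 − 230 min = 11:15.
The digestion step ends at 11:15 + 135 min = 13:30.
So staining starts at 13:30.
The PCR run starts at 13:30 − 235 min = 09:35.
Staining ends at 09:35 + 315 min = 14:50.
Centrifugation ends at 14:50 + 135 min = 17:05.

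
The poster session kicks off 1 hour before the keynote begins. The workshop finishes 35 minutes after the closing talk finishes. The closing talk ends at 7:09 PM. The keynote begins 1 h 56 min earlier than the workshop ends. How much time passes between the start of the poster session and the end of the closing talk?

141 minutes

The workshop ends at 7:09 PM + 35 min = 7:44 PM.
The keynote starts at 7:44 PM − 116 min = 5:48 PM.
The poster session starts at 5:48 PM − 60 min = 4:48 PM.
From 4:48 PM to 7:09 PM is 141 minutes.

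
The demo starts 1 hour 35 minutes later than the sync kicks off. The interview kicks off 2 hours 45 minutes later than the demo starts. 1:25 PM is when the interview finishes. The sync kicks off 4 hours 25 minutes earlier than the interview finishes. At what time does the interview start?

1:20 PM

The sync starts at 1:25 PM − 265 min = 9:00 AM.
The demo starts at 9:00 AM + 95 min = 10:35 AM.
The interview starts at 10:35 AM + 165 min = 1:20 PM.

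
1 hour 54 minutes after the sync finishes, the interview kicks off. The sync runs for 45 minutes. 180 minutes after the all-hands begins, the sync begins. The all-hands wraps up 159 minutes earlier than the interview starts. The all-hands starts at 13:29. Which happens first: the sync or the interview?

the sync

The sync starts at 13:29 + 180 min = 16:29.
The sync ends at 16:29 + 45 min = 17:14.
The interview starts at 17:14 + 114 min = 19:08.
The sync starts at 16:29 and the interview starts at 19:08, so the sync is first.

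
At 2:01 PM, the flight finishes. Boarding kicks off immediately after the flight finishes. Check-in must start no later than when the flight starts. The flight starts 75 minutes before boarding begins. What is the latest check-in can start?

Boarding starts at 2:01 PM.
The flight starts at 2:01 PM − 75 min = 12:46 PM.
Check-in is bounded by the flight, so the latest it can start is 12:46 PM.

12:46 PM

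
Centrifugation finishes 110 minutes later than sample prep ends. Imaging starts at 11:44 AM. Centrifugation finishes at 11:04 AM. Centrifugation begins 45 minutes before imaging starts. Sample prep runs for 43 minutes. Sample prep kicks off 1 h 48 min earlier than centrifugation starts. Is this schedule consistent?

No

Centrifugation starts at 11:44 AM − 45 min = 10:59 AM.
Sample prep starts at 10:59 AM − 108 min = 9:11 AM.
Sample prep ends at 9:11 AM + 43 min = 9:54 AM.
Centrifugation ends at 9:54 AM + 110 min = 11:44 AM.
But centrifugation is also said to end at 11:04 AM — a 40-minute conflict.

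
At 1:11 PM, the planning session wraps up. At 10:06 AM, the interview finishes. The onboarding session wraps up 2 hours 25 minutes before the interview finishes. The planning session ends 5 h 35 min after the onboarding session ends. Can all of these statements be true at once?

The onboarding session ends at 10:06 AM − 145 min = 7:41 AM.
The planning session ends at 7:41 AM + 335 min = 1:16 PM.
But the planning session is also said to end at 1:11 PM — a 5-minute conflict.

No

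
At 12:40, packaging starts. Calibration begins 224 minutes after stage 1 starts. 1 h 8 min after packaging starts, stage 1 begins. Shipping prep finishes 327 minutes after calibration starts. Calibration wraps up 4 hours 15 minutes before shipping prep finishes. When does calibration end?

Stage 1 starts at 12:40 + 68 min = 13:48.
Calibration starts at 13:48 + 224 min = 17:32.
Shipping prep ends at 17:32 + 327 min = 22:59.
Calibration ends at 22:59 − 255 min = 18:44.

18:44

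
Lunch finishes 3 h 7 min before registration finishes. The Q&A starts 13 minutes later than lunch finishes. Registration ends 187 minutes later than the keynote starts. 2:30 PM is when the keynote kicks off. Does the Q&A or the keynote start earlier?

Registration ends at 2:30 PM + 187 min = 5:37 PM.
Lunch ends at 5:37 PM − 187 min = 2:30 PM.
The Q&A starts at 2:30 PM + 13 min = 2:43 PM.
The Q&A starts at 2:43 PM and the keynote starts at 2:30 PM, so the keynote is first.

the keynote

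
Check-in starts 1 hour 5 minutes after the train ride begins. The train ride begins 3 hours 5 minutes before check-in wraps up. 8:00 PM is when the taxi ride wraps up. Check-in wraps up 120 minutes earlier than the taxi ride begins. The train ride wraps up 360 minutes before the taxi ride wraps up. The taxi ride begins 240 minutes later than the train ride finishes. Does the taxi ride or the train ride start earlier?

the train ride

The train ride ends at 8:00 PM − 360 min = 2:00 PM.
The taxi ride starts at 2:00 PM + 240 min = 6:00 PM.
Check-in ends at 6:00 PM − 120 min = 4:00 PM.
The train ride starts at 4:00 PM − 185 min = 12:55 PM.
The taxi ride starts at 6:00 PM and the train ride starts at 12:55 PM, so the train ride is first.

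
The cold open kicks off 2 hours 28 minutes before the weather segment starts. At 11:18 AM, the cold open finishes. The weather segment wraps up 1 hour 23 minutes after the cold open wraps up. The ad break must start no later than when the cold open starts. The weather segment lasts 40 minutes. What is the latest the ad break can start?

9:33 AM

The weather segment ends at 11:18 AM + 83 min = 12:41 PM.
The weather segment starts at 12:41 PM − 40 min = 12:01 PM.
The cold open starts at 12:01 PM − 148 min = 9:33 AM.
The ad break is bounded by the cold open, so the latest it can start is 9:33 AM.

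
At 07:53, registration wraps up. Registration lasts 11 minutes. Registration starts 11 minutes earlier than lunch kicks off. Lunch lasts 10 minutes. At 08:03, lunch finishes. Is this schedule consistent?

Lunch starts at 08:03 − 10 min = 07:53.
Registration starts at 07:53 − 11 min = 07:42.
Registration ends at 07:42 + 11 min = 07:53.
That matches the stated 07:53, so the schedule is consistent.

Yes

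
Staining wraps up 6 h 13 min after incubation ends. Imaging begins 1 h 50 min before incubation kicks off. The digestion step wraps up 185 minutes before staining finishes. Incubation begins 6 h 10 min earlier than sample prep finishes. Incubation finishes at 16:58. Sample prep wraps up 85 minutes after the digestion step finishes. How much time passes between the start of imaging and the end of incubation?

Staining ends at 16:58 + 373 min = 23:11.
The digestion step ends at 23:11 − 185 min = 20:06.
Sample prep ends at 20:06 + 85 min = 21:31.
Incubation starts at 21:31 − 370 min = 15:21.
Imaging starts at 15:21 − 110 min = 13:31.
From 13:31 to 16:58 is 3 hours 27 minutes.

3 hours 27 minutes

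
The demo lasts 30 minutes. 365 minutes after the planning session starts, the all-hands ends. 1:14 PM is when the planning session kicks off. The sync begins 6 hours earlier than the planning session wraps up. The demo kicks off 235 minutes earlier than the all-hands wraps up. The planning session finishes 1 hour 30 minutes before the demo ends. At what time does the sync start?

The all-hands ends at 1:14 PM + 365 min = 7:19 PM.
The demo starts at 7:19 PM − 235 min = 3:24 PM.
The demo ends at 3:24 PM + 30 min = 3:54 PM.
The planning session ends at 3:54 PM − 90 min = 2:24 PM.
The sync starts at 2:24 PM − 360 min = 8:24 AM.

8:24 AM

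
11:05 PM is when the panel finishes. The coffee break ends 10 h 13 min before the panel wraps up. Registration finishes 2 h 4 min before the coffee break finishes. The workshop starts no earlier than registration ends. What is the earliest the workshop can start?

10:48 AM

The coffee break ends at 11:05 PM − 613 min = 12:52 PM.
Registration ends at 12:52 PM − 124 min = 10:48 AM.
The workshop is bounded by registration, so the earliest it can start is 10:48 AM.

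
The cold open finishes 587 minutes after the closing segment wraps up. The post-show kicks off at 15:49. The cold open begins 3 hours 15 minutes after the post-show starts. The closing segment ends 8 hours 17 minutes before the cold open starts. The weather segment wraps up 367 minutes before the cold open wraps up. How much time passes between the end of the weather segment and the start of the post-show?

The cold open starts at 15:49 + 195 min = 19:04.
The closing segment ends at 19:04 − 497 min = 10:47.
The cold open ends at 10:47 + 587 min = 20:34.
The weather segment ends at 20:34 − 367 min = 14:27.
From 14:27 to 15:49 is 82 minutes.

82 minutes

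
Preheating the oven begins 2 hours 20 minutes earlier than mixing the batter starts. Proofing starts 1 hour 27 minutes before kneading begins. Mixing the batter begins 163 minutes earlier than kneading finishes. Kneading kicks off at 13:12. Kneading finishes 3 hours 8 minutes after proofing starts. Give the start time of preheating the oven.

Proofing starts at 13:12 − 87 min = 11:45.
Kneading ends at 11:45 + 188 min = 14:53.
Mixing the batter starts at 14:53 − 163 min = 12:10.
Preheating the oven starts at 12:10 − 140 min = 09:50.

09:50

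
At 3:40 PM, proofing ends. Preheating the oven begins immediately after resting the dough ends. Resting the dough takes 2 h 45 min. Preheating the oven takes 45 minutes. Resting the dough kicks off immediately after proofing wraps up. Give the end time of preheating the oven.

Resting the dough starts at 3:40 PM.
Resting the dough ends at 3:40 PM + 165 min = 6:25 PM.
So preheating the oven starts at 6:25 PM.
Preheating the oven ends at 6:25 PM + 45 min = 7:10 PM.

7:10 PM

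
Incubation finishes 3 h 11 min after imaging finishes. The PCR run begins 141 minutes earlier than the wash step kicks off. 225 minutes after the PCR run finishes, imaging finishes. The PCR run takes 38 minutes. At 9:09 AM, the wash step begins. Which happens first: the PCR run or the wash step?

The PCR run starts at 9:09 AM − 141 min = 6:48 AM.
The PCR run starts at 6:48 AM and the wash step starts at 9:09 AM, so the PCR run is first.

the PCR run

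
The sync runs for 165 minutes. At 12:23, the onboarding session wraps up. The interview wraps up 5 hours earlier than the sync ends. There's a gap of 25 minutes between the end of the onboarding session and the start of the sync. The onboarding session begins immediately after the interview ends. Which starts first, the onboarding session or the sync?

The sync starts at 12:23 + 25 min = 12:48.
The sync ends at 12:48 + 165 min = 15:33.
The interview ends at 15:33 − 300 min = 10:33.
So the onboarding session starts at 10:33.
The onboarding session starts at 10:33 and the sync starts at 12:48, so the onboarding session is first.

the onboarding session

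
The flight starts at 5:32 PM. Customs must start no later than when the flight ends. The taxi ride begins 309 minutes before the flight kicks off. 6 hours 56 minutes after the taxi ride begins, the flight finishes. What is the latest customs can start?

The taxi ride starts at 5:32 PM − 309 min = 12:23 PM.
The flight ends at 12:23 PM + 416 min = 7:19 PM.
Customs is bounded by the flight, so the latest it can start is 7:19 PM.

7:19 PM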